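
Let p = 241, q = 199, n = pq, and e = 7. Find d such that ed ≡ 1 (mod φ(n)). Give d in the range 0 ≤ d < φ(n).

φ(n) = (p−1)(q−1) = 240·198 = 47520.
Need d with 7·d ≡ 1 (mod 47520). Apply the extended Euclidean algorithm:
47520 = 6788*7 + 4
7 = 1*4 + 3
4 = 1*3 + 1
3 = 3*1 + 0
Back-substitute:
1 = 4 − 3
1 = −7 + 2·4
1 = 2·47520 − 13577·7
So 7·(-13577) ≡ 1 (mod 47520), hence d ≡ -13577 ≡ 33943 (mod 47520).

33943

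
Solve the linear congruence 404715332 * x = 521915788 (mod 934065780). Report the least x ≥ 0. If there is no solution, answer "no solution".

First find gcd(404715332, 934065780):
934065780 = 2·404715332 + 124635116
404715332 = 3·124635116 + 30809984
124635116 = 4·30809984 + 1395180
30809984 = 22·1395180 + 116024
1395180 = 12·116024 + 2892
116024 = 40·2892 + 344
2892 = 8·344 + 140
344 = 2·140 + 64
140 = 2·64 + 12
64 = 5·12 + 4
12 = 3·4 + 0
gcd = 4 and 4 | 521915788, so solutions exist. Divide through by 4: 101178833x ≡ 130478947 (mod 233516445).
Now find 101178833⁻¹ mod 233516445:
233516445 = 2·101178833 + 31158779
101178833 = 3·31158779 + 7702496
31158779 = 4·7702496 + 348795
7702496 = 22·348795 + 29006
348795 = 12·29006 + 723
29006 = 40·723 + 86
723 = 8·86 + 35
86 = 2·35 + 16
35 = 2·16 + 3
16 = 5·3 + 1
3 = 3·1 + 0
Back-substitute:
1 = 16 − 5·3
1 = −5·35 + 11·16
1 = 11·86 − 27·35
1 = −27·723 + 227·86
1 = 227·29006 − 9107·723
1 = −9107·348795 + 109511·29006
1 = 109511·7702496 − 2418349·348795
1 = −2418349·31158779 + 9782907·7702496
1 = 9782907·101178833 − 31767070·31158779
1 = −31767070·233516445 + 73317047·101178833
So 101178833⁻¹ ≡ 73317047 (mod 233516445).
Then x ≡ 73317047·130478947 ≡ 195064169 (mod 233516445); the smallest non-negative solution is x = 195064169.

195064169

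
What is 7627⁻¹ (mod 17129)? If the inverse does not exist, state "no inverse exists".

9711

gcd(17129, 7627) by repeated division:
17129 = 2*7627 + 1875
7627 = 4*1875 + 127
1875 = 14*127 + 97
127 = 1*97 + 30
97 = 3*30 + 7
30 = 4*7 + 2
7 = 3*2 + 1
2 = 2*1 + 0
The gcd is 1. Working backward:
1 = 7 − 3·2
1 = −3·30 + 13·7
1 = 13·97 − 42·30
1 = −42·127 + 55·97
1 = 55·1875 − 812·127
1 = −812·7627 + 3303·1875
1 = 3303·17129 − 7418·7627
So 7627·(-7418) ≡ 1 (mod 17129), and -7418 ≡ 9711 (mod 17129).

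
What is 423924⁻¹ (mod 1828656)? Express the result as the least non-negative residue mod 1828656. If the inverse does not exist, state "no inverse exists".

no inverse exists

Compute gcd(423924, 1828656):
1828656 = 4*423924 + 132960
423924 = 3*132960 + 25044
132960 = 5*25044 + 7740
25044 = 3*7740 + 1824
7740 = 4*1824 + 444
1824 = 4*444 + 48
444 = 9*48 + 12
48 = 4*12 + 0
gcd(423924, 1828656) = 12 ≠ 1, so 423924 has no multiplicative inverse modulo 1828656.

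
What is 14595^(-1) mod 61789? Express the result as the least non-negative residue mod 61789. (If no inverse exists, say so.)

no inverse exists

Compute gcd(14595, 61789):
61789 = 4·14595 + 3409
14595 = 4·3409 + 959
3409 = 3·959 + 532
959 = 1·532 + 427
532 = 1·427 + 105
427 = 4·105 + 7
105 = 15·7 + 0
The gcd is 7, not 1, hence no inverse exists.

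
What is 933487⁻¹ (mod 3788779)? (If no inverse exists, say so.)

Apply the Euclidean algorithm to 3788779 and 933487:
3788779 = 4·933487 + 54831
933487 = 17·54831 + 1360
54831 = 40·1360 + 431
1360 = 3·431 + 67
431 = 6·67 + 29
67 = 2·29 + 9
29 = 3·9 + 2
9 = 4·2 + 1
2 = 2·1 + 0
gcd = 1, so the inverse exists. Back-substitute:
1 = 9 − 4·2
1 = −4·29 + 13·9
1 = 13·67 − 30·29
1 = −30·431 + 193·67
1 = 193·1360 − 609·431
1 = −609·54831 + 24553·1360
1 = 24553·933487 − 418010·54831
1 = −418010·3788779 + 1696593·933487
So 933487·1696593 ≡ 1 (mod 3788779).

1696593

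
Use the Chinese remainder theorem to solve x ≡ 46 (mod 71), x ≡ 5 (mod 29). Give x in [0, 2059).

Write x = 46 + 71·k. Then 71·k ≡ 5 − 46 ≡ 17 (mod 29).
Need 71⁻¹ mod 29. Extended Euclid on (29, 13):
29 = 2×13 + 3
13 = 4×3 + 1
3 = 3×1 + 0
Back-substitute:
1 = 13 − 4·3
1 = −4·29 + 9·13
71⁻¹ ≡ 9 (mod 29), so k ≡ 9·17 ≡ 8 (mod 29).
x = 46 + 71·8 = 614.

614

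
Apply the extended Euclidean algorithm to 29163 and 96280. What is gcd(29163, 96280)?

Repeated division:
96280 = 3*29163 + 8791
29163 = 3*8791 + 2790
8791 = 3*2790 + 421
2790 = 6*421 + 264
421 = 1*264 + 157
264 = 1*157 + 107
157 = 1*107 + 50
107 = 2*50 + 7
50 = 7*7 + 1
7 = 7*1 + 0
gcd(29163, 96280) = 1.
Express as a combination:
1 = 50 − 7·7
1 = −7·107 + 15·50
1 = 15·157 − 22·107
1 = −22·264 + 37·157
1 = 37·421 − 59·264
1 = −59·2790 + 391·421
1 = 391·8791 − 1232·2790
1 = −1232·29163 + 4087·8791
1 = 4087·96280 − 13493·29163
So 1 = (4087)·96280 + (-13493)·29163.

1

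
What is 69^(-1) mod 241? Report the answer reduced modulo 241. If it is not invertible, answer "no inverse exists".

7

Run Euclid on (241, 69):
241 = 3·69 + 34
69 = 2·34 + 1
34 = 34·1 + 0
gcd = 1, so the inverse exists. Back-substitute:
1 = 69 − 2·34
1 = −2·241 + 7·69
So 69·7 ≡ 1 (mod 241).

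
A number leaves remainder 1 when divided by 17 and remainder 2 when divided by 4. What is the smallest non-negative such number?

18

Write x = 1 + 17·k. Then 17·k ≡ 2 − 1 ≡ 1 (mod 4).
Need 17⁻¹ mod 4. Extended Euclid on (4, 1):
4 = 4×1 + 0
17⁻¹ ≡ 1 (mod 4), so k ≡ 1·1 ≡ 1 (mod 4).
x = 1 + 17·1 = 18.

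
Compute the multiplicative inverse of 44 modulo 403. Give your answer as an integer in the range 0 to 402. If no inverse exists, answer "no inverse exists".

229

gcd(403, 44) by repeated division:
403 = 9×44 + 7
44 = 6×7 + 2
7 = 3×2 + 1
2 = 2×1 + 0
Since gcd(44, 403) = 1, back-substitute to write 1 as a combination:
1 = 7 − 3·2
1 = −3·44 + 19·7
1 = 19·403 − 174·44
So 44·(-174) ≡ 1 (mod 403), and -174 ≡ 229 (mod 403).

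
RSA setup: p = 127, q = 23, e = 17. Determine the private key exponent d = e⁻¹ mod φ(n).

2609

φ(n) = (p−1)(q−1) = 126·22 = 2772.
Need d with 17·d ≡ 1 (mod 2772). Apply the extended Euclidean algorithm:
2772 = 163×17 + 1
17 = 17×1 + 0
Back-substitute:
1 = 2772 − 163·17
So 17·(-163) ≡ 1 (mod 2772), hence d ≡ -163 ≡ 2609 (mod 2772).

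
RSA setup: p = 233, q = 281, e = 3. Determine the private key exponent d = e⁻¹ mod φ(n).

43307

φ(n) = (p−1)(q−1) = 232·280 = 64960.
Need d with 3·d ≡ 1 (mod 64960). Apply the extended Euclidean algorithm:
64960 = 21653·3 + 1
3 = 3·1 + 0
Back-substitute:
1 = 64960 − 21653·3
So 3·(-21653) ≡ 1 (mod 64960), hence d ≡ -21653 ≡ 43307 (mod 64960).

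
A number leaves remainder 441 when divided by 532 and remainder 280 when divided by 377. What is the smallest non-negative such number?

Write x = 441 + 532·k. Then 532·k ≡ 280 − 441 ≡ 216 (mod 377).
Need 532⁻¹ mod 377. Extended Euclid on (377, 155):
377 = 2·155 + 67
155 = 2·67 + 21
67 = 3·21 + 4
21 = 5·4 + 1
4 = 4·1 + 0
Back-substitute:
1 = 21 − 5·4
1 = −5·67 + 16·21
1 = 16·155 − 37·67
1 = −37·377 + 90·155
532⁻¹ ≡ 90 (mod 377), so k ≡ 90·216 ≡ 213 (mod 377).
x = 441 + 532·213 = 113757.

113757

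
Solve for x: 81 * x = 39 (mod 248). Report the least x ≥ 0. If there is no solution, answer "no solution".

First find gcd(81, 248):
248 = 3·81 + 5
81 = 16·5 + 1
5 = 5·1 + 0
gcd = 1, so a unique solution mod 248 exists.
Back-substitute for the Bézout coefficients:
1 = 81 − 16·5
1 = −16·248 + 49·81
So 81·(49) ≡ 1 (mod 248), giving 81⁻¹ ≡ 49.
x ≡ 81⁻¹·39 ≡ 49·39 ≡ 175 (mod 248).

175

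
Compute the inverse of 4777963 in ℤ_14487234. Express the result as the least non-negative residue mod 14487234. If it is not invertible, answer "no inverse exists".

Apply the Euclidean algorithm to 14487234 and 4777963:
14487234 = 3*4777963 + 153345
4777963 = 31*153345 + 24268
153345 = 6*24268 + 7737
24268 = 3*7737 + 1057
7737 = 7*1057 + 338
1057 = 3*338 + 43
338 = 7*43 + 37
43 = 1*37 + 6
37 = 6*6 + 1
6 = 6*1 + 0
gcd = 1, so the inverse exists. Back-substitute:
1 = 37 − 6·6
1 = −6·43 + 7·37
1 = 7·338 − 55·43
1 = −55·1057 + 172·338
1 = 172·7737 − 1259·1057
1 = −1259·24268 + 3949·7737
1 = 3949·153345 − 24953·24268
1 = −24953·4777963 + 777492·153345
1 = 777492·14487234 − 2357429·4777963
So 4777963·(-2357429) ≡ 1 (mod 14487234), and -2357429 ≡ 12129805 (mod 14487234).

12129805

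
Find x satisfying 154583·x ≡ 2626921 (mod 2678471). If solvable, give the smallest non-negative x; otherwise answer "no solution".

2260507

First find gcd(154583, 2678471):
2678471 = 17*154583 + 50560
154583 = 3*50560 + 2903
50560 = 17*2903 + 1209
2903 = 2*1209 + 485
1209 = 2*485 + 239
485 = 2*239 + 7
239 = 34*7 + 1
7 = 7*1 + 0
gcd = 1, so a unique solution mod 2678471 exists.
Back-substitute for the Bézout coefficients:
1 = 239 − 34·7
1 = −34·485 + 69·239
1 = 69·1209 − 172·485
1 = −172·2903 + 413·1209
1 = 413·50560 − 7193·2903
1 = −7193·154583 + 21992·50560
1 = 21992·2678471 − 381057·154583
So 154583·(-381057) ≡ 1 (mod 2678471), giving 154583⁻¹ ≡ 2297414.
x ≡ 154583⁻¹·2626921 ≡ 2297414·2626921 ≡ 2260507 (mod 2678471).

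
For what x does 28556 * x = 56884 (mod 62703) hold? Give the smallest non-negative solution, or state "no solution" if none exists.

54563

First find gcd(28556, 62703):
62703 = 2*28556 + 5591
28556 = 5*5591 + 601
5591 = 9*601 + 182
601 = 3*182 + 55
182 = 3*55 + 17
55 = 3*17 + 4
17 = 4*4 + 1
4 = 4*1 + 0
gcd = 1, so a unique solution mod 62703 exists.
Back-substitute for the Bézout coefficients:
1 = 17 − 4·4
1 = −4·55 + 13·17
1 = 13·182 − 43·55
1 = −43·601 + 142·182
1 = 142·5591 − 1321·601
1 = −1321·28556 + 6747·5591
1 = 6747·62703 − 14815·28556
So 28556·(-14815) ≡ 1 (mod 62703), giving 28556⁻¹ ≡ 47888.
x ≡ 28556⁻¹·56884 ≡ 47888·56884 ≡ 54563 (mod 62703).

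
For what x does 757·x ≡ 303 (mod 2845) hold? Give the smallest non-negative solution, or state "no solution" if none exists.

1639

First find gcd(757, 2845):
2845 = 3*757 + 574
757 = 1*574 + 183
574 = 3*183 + 25
183 = 7*25 + 8
25 = 3*8 + 1
8 = 8*1 + 0
gcd = 1, so a unique solution mod 2845 exists.
Back-substitute for the Bézout coefficients:
1 = 25 − 3·8
1 = −3·183 + 22·25
1 = 22·574 − 69·183
1 = −69·757 + 91·574
1 = 91·2845 − 342·757
So 757·(-342) ≡ 1 (mod 2845), giving 757⁻¹ ≡ 2503.
x ≡ 757⁻¹·303 ≡ 2503·303 ≡ 1639 (mod 2845).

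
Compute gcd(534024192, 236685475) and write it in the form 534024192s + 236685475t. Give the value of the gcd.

Apply Euclid's algorithm to 534024192 and 236685475:
534024192 = 2*236685475 + 60653242
236685475 = 3*60653242 + 54725749
60653242 = 1*54725749 + 5927493
54725749 = 9*5927493 + 1378312
5927493 = 4*1378312 + 414245
1378312 = 3*414245 + 135577
414245 = 3*135577 + 7514
135577 = 18*7514 + 325
7514 = 23*325 + 39
325 = 8*39 + 13
39 = 3*13 + 0
gcd(534024192, 236685475) = 13.
Working backward:
13 = 325 − 8·39
13 = −8·7514 + 185·325
13 = 185·135577 − 3338·7514
13 = −3338·414245 + 10199·135577
13 = 10199·1378312 − 33935·414245
13 = −33935·5927493 + 145939·1378312
13 = 145939·54725749 − 1347386·5927493
13 = −1347386·60653242 + 1493325·54725749
13 = 1493325·236685475 − 5827361·60653242
13 = −5827361·534024192 + 13148047·236685475
So 13 = (-5827361)·534024192 + (13148047)·236685475.

13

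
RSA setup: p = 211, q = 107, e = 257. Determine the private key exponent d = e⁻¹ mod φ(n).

φ(n) = (p−1)(q−1) = 210·106 = 22260.
Need d with 257·d ≡ 1 (mod 22260). Apply the extended Euclidean algorithm:
22260 = 86·257 + 158
257 = 1·158 + 99
158 = 1·99 + 59
99 = 1·59 + 40
59 = 1·40 + 19
40 = 2·19 + 2
19 = 9·2 + 1
2 = 2·1 + 0
Back-substitute:
1 = 19 − 9·2
1 = −9·40 + 19·19
1 = 19·59 − 28·40
1 = −28·99 + 47·59
1 = 47·158 − 75·99
1 = −75·257 + 122·158
1 = 122·22260 − 10567·257
So 257·(-10567) ≡ 1 (mod 22260), hence d ≡ -10567 ≡ 11693 (mod 22260).

11693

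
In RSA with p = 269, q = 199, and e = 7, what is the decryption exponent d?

φ(n) = (p−1)(q−1) = 268·198 = 53064.
Need d with 7·d ≡ 1 (mod 53064). Apply the extended Euclidean algorithm:
53064 = 7580*7 + 4
7 = 1*4 + 3
4 = 1*3 + 1
3 = 3*1 + 0
Back-substitute:
1 = 4 − 3
1 = −7 + 2·4
1 = 2·53064 − 15161·7
So 7·(-15161) ≡ 1 (mod 53064), hence d ≡ -15161 ≡ 37903 (mod 53064).

37903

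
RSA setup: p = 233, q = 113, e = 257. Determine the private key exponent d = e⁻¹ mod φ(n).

φ(n) = (p−1)(q−1) = 232·112 = 25984.
Need d with 257·d ≡ 1 (mod 25984). Apply the extended Euclidean algorithm:
25984 = 101·257 + 27
257 = 9·27 + 14
27 = 1·14 + 13
14 = 1·13 + 1
13 = 13·1 + 0
Back-substitute:
1 = 14 − 13
1 = −27 + 2·14
1 = 2·257 − 19·27
1 = −19·25984 + 1921·257
So 257·1921 ≡ 1 (mod 25984), hence d = 1921.

1921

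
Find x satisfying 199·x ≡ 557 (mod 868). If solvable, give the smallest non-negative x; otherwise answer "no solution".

First find gcd(199, 868):
868 = 4*199 + 72
199 = 2*72 + 55
72 = 1*55 + 17
55 = 3*17 + 4
17 = 4*4 + 1
4 = 4*1 + 0
gcd = 1, so a unique solution mod 868 exists.
Back-substitute for the Bézout coefficients:
1 = 17 − 4·4
1 = −4·55 + 13·17
1 = 13·72 − 17·55
1 = −17·199 + 47·72
1 = 47·868 − 205·199
So 199·(-205) ≡ 1 (mod 868), giving 199⁻¹ ≡ 663.
x ≡ 199⁻¹·557 ≡ 663·557 ≡ 391 (mod 868).

391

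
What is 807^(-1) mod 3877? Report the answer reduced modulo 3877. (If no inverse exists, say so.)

Run Euclid on (3877, 807):
3877 = 4×807 + 649
807 = 1×649 + 158
649 = 4×158 + 17
158 = 9×17 + 5
17 = 3×5 + 2
5 = 2×2 + 1
2 = 2×1 + 0
gcd = 1, so the inverse exists. Back-substitute:
1 = 5 − 2·2
1 = −2·17 + 7·5
1 = 7·158 − 65·17
1 = −65·649 + 267·158
1 = 267·807 − 332·649
1 = −332·3877 + 1595·807
So 807·1595 ≡ 1 (mod 3877).

1595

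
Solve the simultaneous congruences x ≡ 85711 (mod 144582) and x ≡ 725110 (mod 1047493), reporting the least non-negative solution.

47983236961

Write x = 85711 + 144582·k. Then 144582·k ≡ 725110 − 85711 ≡ 639399 (mod 1047493).
Need 144582⁻¹ mod 1047493. Extended Euclid on (1047493, 144582):
1047493 = 7·144582 + 35419
144582 = 4·35419 + 2906
35419 = 12·2906 + 547
2906 = 5·547 + 171
547 = 3·171 + 34
171 = 5·34 + 1
34 = 34·1 + 0
Back-substitute:
1 = 171 − 5·34
1 = −5·547 + 16·171
1 = 16·2906 − 85·547
1 = −85·35419 + 1036·2906
1 = 1036·144582 − 4229·35419
1 = −4229·1047493 + 30639·144582
144582⁻¹ ≡ 30639 (mod 1047493), so k ≡ 30639·639399 ≡ 331875 (mod 1047493).
x = 85711 + 144582·331875 = 47983236961.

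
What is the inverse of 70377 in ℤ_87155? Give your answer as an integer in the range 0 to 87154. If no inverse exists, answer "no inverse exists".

76958

Run Euclid on (87155, 70377):
87155 = 1×70377 + 16778
70377 = 4×16778 + 3265
16778 = 5×3265 + 453
3265 = 7×453 + 94
453 = 4×94 + 77
94 = 1×77 + 17
77 = 4×17 + 9
17 = 1×9 + 8
9 = 1×8 + 1
8 = 8×1 + 0
The gcd is 1. Working backward:
1 = 9 − 8
1 = −17 + 2·9
1 = 2·77 − 9·17
1 = −9·94 + 11·77
1 = 11·453 − 53·94
1 = −53·3265 + 382·453
1 = 382·16778 − 1963·3265
1 = −1963·70377 + 8234·16778
1 = 8234·87155 − 10197·70377
So 70377·(-10197) ≡ 1 (mod 87155), and -10197 ≡ 76958 (mod 87155).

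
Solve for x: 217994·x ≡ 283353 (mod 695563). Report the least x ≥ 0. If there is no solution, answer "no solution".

425688

First find gcd(217994, 695563):
695563 = 3*217994 + 41581
217994 = 5*41581 + 10089
41581 = 4*10089 + 1225
10089 = 8*1225 + 289
1225 = 4*289 + 69
289 = 4*69 + 13
69 = 5*13 + 4
13 = 3*4 + 1
4 = 4*1 + 0
gcd = 1, so a unique solution mod 695563 exists.
Back-substitute for the Bézout coefficients:
1 = 13 − 3·4
1 = −3·69 + 16·13
1 = 16·289 − 67·69
1 = −67·1225 + 284·289
1 = 284·10089 − 2339·1225
1 = −2339·41581 + 9640·10089
1 = 9640·217994 − 50539·41581
1 = −50539·695563 + 161257·217994
So 217994·(161257) ≡ 1 (mod 695563), giving 217994⁻¹ ≡ 161257.
x ≡ 217994⁻¹·283353 ≡ 161257·283353 ≡ 425688 (mod 695563).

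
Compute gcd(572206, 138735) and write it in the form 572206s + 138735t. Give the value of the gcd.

1

Apply Euclid's algorithm to 572206 and 138735:
572206 = 4·138735 + 17266
138735 = 8·17266 + 607
17266 = 28·607 + 270
607 = 2·270 + 67
270 = 4·67 + 2
67 = 33·2 + 1
2 = 2·1 + 0
gcd(572206, 138735) = 1.
Back-substituting:
1 = 67 − 33·2
1 = −33·270 + 133·67
1 = 133·607 − 299·270
1 = −299·17266 + 8505·607
1 = 8505·138735 − 68339·17266
1 = −68339·572206 + 281861·138735
So 1 = (-68339)·572206 + (281861)·138735.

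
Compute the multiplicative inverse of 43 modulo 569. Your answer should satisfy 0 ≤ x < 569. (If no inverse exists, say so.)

Apply the Euclidean algorithm to 569 and 43:
569 = 13·43 + 10
43 = 4·10 + 3
10 = 3·3 + 1
3 = 3·1 + 0
Since gcd(43, 569) = 1, back-substitute to write 1 as a combination:
1 = 10 − 3·3
1 = −3·43 + 13·10
1 = 13·569 − 172·43
So 43·(-172) ≡ 1 (mod 569), and -172 ≡ 397 (mod 569).

397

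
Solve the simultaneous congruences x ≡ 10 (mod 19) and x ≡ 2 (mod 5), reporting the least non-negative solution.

Write x = 10 + 19·k. Then 19·k ≡ 2 − 10 ≡ 2 (mod 5).
Need 19⁻¹ mod 5. Extended Euclid on (5, 4):
5 = 1×4 + 1
4 = 4×1 + 0
Back-substitute:
1 = 5 − 4
19⁻¹ ≡ 4 (mod 5), so k ≡ 4·2 ≡ 3 (mod 5).
x = 10 + 19·3 = 67.

67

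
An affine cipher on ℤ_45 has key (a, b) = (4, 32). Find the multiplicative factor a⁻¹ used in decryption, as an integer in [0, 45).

Apply the Euclidean algorithm to 45 and 4:
45 = 11×4 + 1
4 = 4×1 + 0
gcd = 1, so the inverse exists. Back-substitute:
1 = 45 − 11·4
Thus 4·(-11) ≡ 1 (mod 45); reducing, -11 mod 45 = 34.

34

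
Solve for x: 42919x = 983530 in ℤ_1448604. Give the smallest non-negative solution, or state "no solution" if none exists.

1433506

First find gcd(42919, 1448604):
1448604 = 33×42919 + 32277
42919 = 1×32277 + 10642
32277 = 3×10642 + 351
10642 = 30×351 + 112
351 = 3×112 + 15
112 = 7×15 + 7
15 = 2×7 + 1
7 = 7×1 + 0
gcd = 1, so a unique solution mod 1448604 exists.
Back-substitute for the Bézout coefficients:
1 = 15 − 2·7
1 = −2·112 + 15·15
1 = 15·351 − 47·112
1 = −47·10642 + 1425·351
1 = 1425·32277 − 4322·10642
1 = −4322·42919 + 5747·32277
1 = 5747·1448604 − 193973·42919
So 42919·(-193973) ≡ 1 (mod 1448604), giving 42919⁻¹ ≡ 1254631.
x ≡ 42919⁻¹·983530 ≡ 1254631·983530 ≡ 1433506 (mod 1448604).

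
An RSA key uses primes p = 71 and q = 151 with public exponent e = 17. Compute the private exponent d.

1853

φ(n) = (p−1)(q−1) = 70·150 = 10500.
Need d with 17·d ≡ 1 (mod 10500). Apply the extended Euclidean algorithm:
10500 = 617·17 + 11
17 = 1·11 + 6
11 = 1·6 + 5
6 = 1·5 + 1
5 = 5·1 + 0
Back-substitute:
1 = 6 − 5
1 = −11 + 2·6
1 = 2·17 − 3·11
1 = −3·10500 + 1853·17
So 17·1853 ≡ 1 (mod 10500), hence d = 1853.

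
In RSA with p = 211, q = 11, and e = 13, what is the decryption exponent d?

φ(n) = (p−1)(q−1) = 210·10 = 2100.
Need d with 13·d ≡ 1 (mod 2100). Apply the extended Euclidean algorithm:
2100 = 161*13 + 7
13 = 1*7 + 6
7 = 1*6 + 1
6 = 6*1 + 0
Back-substitute:
1 = 7 − 6
1 = −13 + 2·7
1 = 2·2100 − 323·13
So 13·(-323) ≡ 1 (mod 2100), hence d ≡ -323 ≡ 1777 (mod 2100).

1777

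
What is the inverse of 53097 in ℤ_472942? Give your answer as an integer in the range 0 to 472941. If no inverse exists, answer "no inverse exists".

Apply the Euclidean algorithm to 472942 and 53097:
472942 = 8*53097 + 48166
53097 = 1*48166 + 4931
48166 = 9*4931 + 3787
4931 = 1*3787 + 1144
3787 = 3*1144 + 355
1144 = 3*355 + 79
355 = 4*79 + 39
79 = 2*39 + 1
39 = 39*1 + 0
The gcd is 1. Working backward:
1 = 79 − 2·39
1 = −2·355 + 9·79
1 = 9·1144 − 29·355
1 = −29·3787 + 96·1144
1 = 96·4931 − 125·3787
1 = −125·48166 + 1221·4931
1 = 1221·53097 − 1346·48166
1 = −1346·472942 + 11989·53097
So 53097·11989 ≡ 1 (mod 472942).

11989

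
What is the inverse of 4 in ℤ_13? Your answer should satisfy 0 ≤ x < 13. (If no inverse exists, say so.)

Apply the Euclidean algorithm to 13 and 4:
13 = 3*4 + 1
4 = 4*1 + 0
The gcd is 1. Working backward:
1 = 13 − 3·4
Thus 4·(-3) ≡ 1 (mod 13); reducing, -3 mod 13 = 10.

10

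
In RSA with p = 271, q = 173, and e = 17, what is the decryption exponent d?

35513

φ(n) = (p−1)(q−1) = 270·172 = 46440.
Need d with 17·d ≡ 1 (mod 46440). Apply the extended Euclidean algorithm:
46440 = 2731*17 + 13
17 = 1*13 + 4
13 = 3*4 + 1
4 = 4*1 + 0
Back-substitute:
1 = 13 − 3·4
1 = −3·17 + 4·13
1 = 4·46440 − 10927·17
So 17·(-10927) ≡ 1 (mod 46440), hence d ≡ -10927 ≡ 35513 (mod 46440).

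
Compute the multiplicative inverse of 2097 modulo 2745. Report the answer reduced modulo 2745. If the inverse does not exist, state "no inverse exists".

no inverse exists

Euclidean algorithm on 2745, 2097:
2745 = 1×2097 + 648
2097 = 3×648 + 153
648 = 4×153 + 36
153 = 4×36 + 9
36 = 4×9 + 0
The gcd is 9, not 1, hence no inverse exists.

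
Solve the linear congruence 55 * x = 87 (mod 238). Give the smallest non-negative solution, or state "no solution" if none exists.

179

First find gcd(55, 238):
238 = 4×55 + 18
55 = 3×18 + 1
18 = 18×1 + 0
gcd = 1, so a unique solution mod 238 exists.
Back-substitute for the Bézout coefficients:
1 = 55 − 3·18
1 = −3·238 + 13·55
So 55·(13) ≡ 1 (mod 238), giving 55⁻¹ ≡ 13.
x ≡ 55⁻¹·87 ≡ 13·87 ≡ 179 (mod 238).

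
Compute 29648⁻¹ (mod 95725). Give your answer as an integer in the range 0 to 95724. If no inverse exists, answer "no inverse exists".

gcd(95725, 29648) by repeated division:
95725 = 3×29648 + 6781
29648 = 4×6781 + 2524
6781 = 2×2524 + 1733
2524 = 1×1733 + 791
1733 = 2×791 + 151
791 = 5×151 + 36
151 = 4×36 + 7
36 = 5×7 + 1
7 = 7×1 + 0
gcd = 1, so the inverse exists. Back-substitute:
1 = 36 − 5·7
1 = −5·151 + 21·36
1 = 21·791 − 110·151
1 = −110·1733 + 241·791
1 = 241·2524 − 351·1733
1 = −351·6781 + 943·2524
1 = 943·29648 − 4123·6781
1 = −4123·95725 + 13312·29648
So 29648·13312 ≡ 1 (mod 95725).

13312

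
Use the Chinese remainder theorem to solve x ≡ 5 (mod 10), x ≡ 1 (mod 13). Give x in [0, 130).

Write x = 5 + 10·k. Then 10·k ≡ 1 − 5 ≡ 9 (mod 13).
Need 10⁻¹ mod 13. Extended Euclid on (13, 10):
13 = 1*10 + 3
10 = 3*3 + 1
3 = 3*1 + 0
Back-substitute:
1 = 10 − 3·3
1 = −3·13 + 4·10
10⁻¹ ≡ 4 (mod 13), so k ≡ 4·9 ≡ 10 (mod 13).
x = 5 + 10·10 = 105.

105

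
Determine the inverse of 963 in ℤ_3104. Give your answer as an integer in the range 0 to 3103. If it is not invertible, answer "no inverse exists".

2411

gcd(3104, 963) by repeated division:
3104 = 3·963 + 215
963 = 4·215 + 103
215 = 2·103 + 9
103 = 11·9 + 4
9 = 2·4 + 1
4 = 4·1 + 0
gcd = 1, so the inverse exists. Back-substitute:
1 = 9 − 2·4
1 = −2·103 + 23·9
1 = 23·215 − 48·103
1 = −48·963 + 215·215
1 = 215·3104 − 693·963
Thus 963·(-693) ≡ 1 (mod 3104); reducing, -693 mod 3104 = 2411.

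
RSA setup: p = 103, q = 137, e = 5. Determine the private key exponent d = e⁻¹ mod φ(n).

φ(n) = (p−1)(q−1) = 102·136 = 13872.
Need d with 5·d ≡ 1 (mod 13872). Apply the extended Euclidean algorithm:
13872 = 2774·5 + 2
5 = 2·2 + 1
2 = 2·1 + 0
Back-substitute:
1 = 5 − 2·2
1 = −2·13872 + 5549·5
So 5·5549 ≡ 1 (mod 13872), hence d = 5549.

5549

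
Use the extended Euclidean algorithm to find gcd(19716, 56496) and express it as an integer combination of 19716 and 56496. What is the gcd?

Repeated division:
56496 = 2×19716 + 17064
19716 = 1×17064 + 2652
17064 = 6×2652 + 1152
2652 = 2×1152 + 348
1152 = 3×348 + 108
348 = 3×108 + 24
108 = 4×24 + 12
24 = 2×12 + 0
gcd(19716, 56496) = 12.
Back-substituting:
12 = 108 − 4·24
12 = −4·348 + 13·108
12 = 13·1152 − 43·348
12 = −43·2652 + 99·1152
12 = 99·17064 − 637·2652
12 = −637·19716 + 736·17064
12 = 736·56496 − 2109·19716
So 12 = (736)·56496 + (-2109)·19716.

12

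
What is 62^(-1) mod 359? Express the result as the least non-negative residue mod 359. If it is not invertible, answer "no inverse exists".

Run Euclid on (359, 62):
359 = 5·62 + 49
62 = 1·49 + 13
49 = 3·13 + 10
13 = 1·10 + 3
10 = 3·3 + 1
3 = 3·1 + 0
Since gcd(62, 359) = 1, back-substitute to write 1 as a combination:
1 = 10 − 3·3
1 = −3·13 + 4·10
1 = 4·49 − 15·13
1 = −15·62 + 19·49
1 = 19·359 − 110·62
Thus 62·(-110) ≡ 1 (mod 359); reducing, -110 mod 359 = 249.

249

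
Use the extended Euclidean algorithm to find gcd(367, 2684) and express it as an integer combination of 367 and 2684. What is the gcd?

Euclidean algorithm:
2684 = 7×367 + 115
367 = 3×115 + 22
115 = 5×22 + 5
22 = 4×5 + 2
5 = 2×2 + 1
2 = 2×1 + 0
gcd(367, 2684) = 1.
Express as a combination:
1 = 5 − 2·2
1 = −2·22 + 9·5
1 = 9·115 − 47·22
1 = −47·367 + 150·115
1 = 150·2684 − 1097·367
So 1 = (150)·2684 + (-1097)·367.

1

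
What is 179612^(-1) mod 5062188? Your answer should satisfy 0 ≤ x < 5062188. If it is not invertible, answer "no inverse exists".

no inverse exists

Compute gcd(179612, 5062188):
5062188 = 28×179612 + 33052
179612 = 5×33052 + 14352
33052 = 2×14352 + 4348
14352 = 3×4348 + 1308
4348 = 3×1308 + 424
1308 = 3×424 + 36
424 = 11×36 + 28
36 = 1×28 + 8
28 = 3×8 + 4
8 = 2×4 + 0
Since gcd = 4 > 1, 179612 is not a unit mod 5062188.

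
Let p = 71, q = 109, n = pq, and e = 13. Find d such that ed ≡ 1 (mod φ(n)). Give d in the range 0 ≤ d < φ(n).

6397

φ(n) = (p−1)(q−1) = 70·108 = 7560.
Need d with 13·d ≡ 1 (mod 7560). Apply the extended Euclidean algorithm:
7560 = 581*13 + 7
13 = 1*7 + 6
7 = 1*6 + 1
6 = 6*1 + 0
Back-substitute:
1 = 7 − 6
1 = −13 + 2·7
1 = 2·7560 − 1163·13
So 13·(-1163) ≡ 1 (mod 7560), hence d ≡ -1163 ≡ 6397 (mod 7560).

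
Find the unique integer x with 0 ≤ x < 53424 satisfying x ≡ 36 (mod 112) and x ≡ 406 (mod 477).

Write x = 36 + 112·k. Then 112·k ≡ 406 − 36 ≡ 370 (mod 477).
Need 112⁻¹ mod 477. Extended Euclid on (477, 112):
477 = 4*112 + 29
112 = 3*29 + 25
29 = 1*25 + 4
25 = 6*4 + 1
4 = 4*1 + 0
Back-substitute:
1 = 25 − 6·4
1 = −6·29 + 7·25
1 = 7·112 − 27·29
1 = −27·477 + 115·112
112⁻¹ ≡ 115 (mod 477), so k ≡ 115·370 ≡ 97 (mod 477).
x = 36 + 112·97 = 10900.

10900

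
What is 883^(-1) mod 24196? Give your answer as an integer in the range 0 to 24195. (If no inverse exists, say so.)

13427

Apply the Euclidean algorithm to 24196 and 883:
24196 = 27*883 + 355
883 = 2*355 + 173
355 = 2*173 + 9
173 = 19*9 + 2
9 = 4*2 + 1
2 = 2*1 + 0
Since gcd(883, 24196) = 1, back-substitute to write 1 as a combination:
1 = 9 − 4·2
1 = −4·173 + 77·9
1 = 77·355 − 158·173
1 = −158·883 + 393·355
1 = 393·24196 − 10769·883
Thus 883·(-10769) ≡ 1 (mod 24196); reducing, -10769 mod 24196 = 13427.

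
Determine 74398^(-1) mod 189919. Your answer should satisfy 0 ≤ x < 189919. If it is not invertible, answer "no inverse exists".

Extended Euclidean algorithm:
189919 = 2×74398 + 41123
74398 = 1×41123 + 33275
41123 = 1×33275 + 7848
33275 = 4×7848 + 1883
7848 = 4×1883 + 316
1883 = 5×316 + 303
316 = 1×303 + 13
303 = 23×13 + 4
13 = 3×4 + 1
4 = 4×1 + 0
gcd = 1, so the inverse exists. Back-substitute:
1 = 13 − 3·4
1 = −3·303 + 70·13
1 = 70·316 − 73·303
1 = −73·1883 + 435·316
1 = 435·7848 − 1813·1883
1 = −1813·33275 + 7687·7848
1 = 7687·41123 − 9500·33275
1 = −9500·74398 + 17187·41123
1 = 17187·189919 − 43874·74398
Hence 74398⁻¹ ≡ -43874 ≡ 146045 (mod 189919).

146045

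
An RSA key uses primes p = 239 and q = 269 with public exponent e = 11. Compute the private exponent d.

52187

φ(n) = (p−1)(q−1) = 238·268 = 63784.
Need d with 11·d ≡ 1 (mod 63784). Apply the extended Euclidean algorithm:
63784 = 5798*11 + 6
11 = 1*6 + 5
6 = 1*5 + 1
5 = 5*1 + 0
Back-substitute:
1 = 6 − 5
1 = −11 + 2·6
1 = 2·63784 − 11597·11
So 11·(-11597) ≡ 1 (mod 63784), hence d ≡ -11597 ≡ 52187 (mod 63784).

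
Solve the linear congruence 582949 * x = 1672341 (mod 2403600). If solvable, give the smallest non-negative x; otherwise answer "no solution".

First find gcd(582949, 2403600):
2403600 = 4*582949 + 71804
582949 = 8*71804 + 8517
71804 = 8*8517 + 3668
8517 = 2*3668 + 1181
3668 = 3*1181 + 125
1181 = 9*125 + 56
125 = 2*56 + 13
56 = 4*13 + 4
13 = 3*4 + 1
4 = 4*1 + 0
gcd = 1, so a unique solution mod 2403600 exists.
Back-substitute for the Bézout coefficients:
1 = 13 − 3·4
1 = −3·56 + 13·13
1 = 13·125 − 29·56
1 = −29·1181 + 274·125
1 = 274·3668 − 851·1181
1 = −851·8517 + 1976·3668
1 = 1976·71804 − 16659·8517
1 = −16659·582949 + 135248·71804
1 = 135248·2403600 − 557651·582949
So 582949·(-557651) ≡ 1 (mod 2403600), giving 582949⁻¹ ≡ 1845949.
x ≡ 582949⁻¹·1672341 ≡ 1845949·1672341 ≡ 2151009 (mod 2403600).

2151009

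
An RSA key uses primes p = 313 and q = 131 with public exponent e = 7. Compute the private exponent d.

φ(n) = (p−1)(q−1) = 312·130 = 40560.
Need d with 7·d ≡ 1 (mod 40560). Apply the extended Euclidean algorithm:
40560 = 5794·7 + 2
7 = 3·2 + 1
2 = 2·1 + 0
Back-substitute:
1 = 7 − 3·2
1 = −3·40560 + 17383·7
So 7·17383 ≡ 1 (mod 40560), hence d = 17383.

17383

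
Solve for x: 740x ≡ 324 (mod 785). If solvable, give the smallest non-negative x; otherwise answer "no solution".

no solution

gcd(740, 785):
785 = 1×740 + 45
740 = 16×45 + 20
45 = 2×20 + 5
20 = 4×5 + 0
gcd = 5, but 5 ∤ 324, so the congruence has no solution.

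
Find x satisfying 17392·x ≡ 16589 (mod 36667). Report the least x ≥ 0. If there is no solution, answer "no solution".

First find gcd(17392, 36667):
36667 = 2*17392 + 1883
17392 = 9*1883 + 445
1883 = 4*445 + 103
445 = 4*103 + 33
103 = 3*33 + 4
33 = 8*4 + 1
4 = 4*1 + 0
gcd = 1, so a unique solution mod 36667 exists.
Back-substitute for the Bézout coefficients:
1 = 33 − 8·4
1 = −8·103 + 25·33
1 = 25·445 − 108·103
1 = −108·1883 + 457·445
1 = 457·17392 − 4221·1883
1 = −4221·36667 + 8899·17392
So 17392·(8899) ≡ 1 (mod 36667), giving 17392⁻¹ ≡ 8899.
x ≡ 17392⁻¹·16589 ≡ 8899·16589 ≡ 4169 (mod 36667).

4169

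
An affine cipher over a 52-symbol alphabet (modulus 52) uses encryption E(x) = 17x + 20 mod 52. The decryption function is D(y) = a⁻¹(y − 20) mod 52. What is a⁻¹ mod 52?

49

Run Euclid on (52, 17):
52 = 3*17 + 1
17 = 17*1 + 0
The gcd is 1. Working backward:
1 = 52 − 3·17
So 17·(-3) ≡ 1 (mod 52), and -3 ≡ 49 (mod 52).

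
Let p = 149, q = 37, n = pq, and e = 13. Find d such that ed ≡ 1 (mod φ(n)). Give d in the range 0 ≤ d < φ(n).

2869

φ(n) = (p−1)(q−1) = 148·36 = 5328.
Need d with 13·d ≡ 1 (mod 5328). Apply the extended Euclidean algorithm:
5328 = 409×13 + 11
13 = 1×11 + 2
11 = 5×2 + 1
2 = 2×1 + 0
Back-substitute:
1 = 11 − 5·2
1 = −5·13 + 6·11
1 = 6·5328 − 2459·13
So 13·(-2459) ≡ 1 (mod 5328), hence d ≡ -2459 ≡ 2869 (mod 5328).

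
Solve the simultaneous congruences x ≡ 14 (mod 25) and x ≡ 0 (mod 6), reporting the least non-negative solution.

Write x = 14 + 25·k. Then 25·k ≡ 0 − 14 ≡ 4 (mod 6).
Need 25⁻¹ mod 6. Extended Euclid on (6, 1):
6 = 6*1 + 0
25⁻¹ ≡ 1 (mod 6), so k ≡ 1·4 ≡ 4 (mod 6).
x = 14 + 25·4 = 114.

114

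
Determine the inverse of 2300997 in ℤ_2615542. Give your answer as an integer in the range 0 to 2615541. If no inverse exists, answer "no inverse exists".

144171

gcd(2615542, 2300997) by repeated division:
2615542 = 1*2300997 + 314545
2300997 = 7*314545 + 99182
314545 = 3*99182 + 16999
99182 = 5*16999 + 14187
16999 = 1*14187 + 2812
14187 = 5*2812 + 127
2812 = 22*127 + 18
127 = 7*18 + 1
18 = 18*1 + 0
Since gcd(2300997, 2615542) = 1, back-substitute to write 1 as a combination:
1 = 127 − 7·18
1 = −7·2812 + 155·127
1 = 155·14187 − 782·2812
1 = −782·16999 + 937·14187
1 = 937·99182 − 5467·16999
1 = −5467·314545 + 17338·99182
1 = 17338·2300997 − 126833·314545
1 = −126833·2615542 + 144171·2300997
So 2300997·144171 ≡ 1 (mod 2615542).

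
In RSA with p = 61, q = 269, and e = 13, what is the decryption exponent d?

1237

φ(n) = (p−1)(q−1) = 60·268 = 16080.
Need d with 13·d ≡ 1 (mod 16080). Apply the extended Euclidean algorithm:
16080 = 1236·13 + 12
13 = 1·12 + 1
12 = 12·1 + 0
Back-substitute:
1 = 13 − 12
1 = −16080 + 1237·13
So 13·1237 ≡ 1 (mod 16080), hence d = 1237.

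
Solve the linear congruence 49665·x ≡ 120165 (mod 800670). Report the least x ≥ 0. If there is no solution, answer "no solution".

First find gcd(49665, 800670):
800670 = 16×49665 + 6030
49665 = 8×6030 + 1425
6030 = 4×1425 + 330
1425 = 4×330 + 105
330 = 3×105 + 15
105 = 7×15 + 0
gcd = 15 and 15 | 120165, so solutions exist. Divide through by 15: 3311x ≡ 8011 (mod 53378).
Now find 3311⁻¹ mod 53378:
53378 = 16*3311 + 402
3311 = 8*402 + 95
402 = 4*95 + 22
95 = 4*22 + 7
22 = 3*7 + 1
7 = 7*1 + 0
Back-substitute:
1 = 22 − 3·7
1 = −3·95 + 13·22
1 = 13·402 − 55·95
1 = −55·3311 + 453·402
1 = 453·53378 − 7303·3311
So 3311·(-7303) ≡ 1 (mod 53378), i.e. 3311⁻¹ ≡ 46075.
Then x ≡ 46075·8011 ≡ 51333 (mod 53378); the smallest non-negative solution is x = 51333.

51333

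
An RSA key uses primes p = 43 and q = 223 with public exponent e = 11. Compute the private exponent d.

φ(n) = (p−1)(q−1) = 42·222 = 9324.
Need d with 11·d ≡ 1 (mod 9324). Apply the extended Euclidean algorithm:
9324 = 847×11 + 7
11 = 1×7 + 4
7 = 1×4 + 3
4 = 1×3 + 1
3 = 3×1 + 0
Back-substitute:
1 = 4 − 3
1 = −7 + 2·4
1 = 2·11 − 3·7
1 = −3·9324 + 2543·11
So 11·2543 ≡ 1 (mod 9324), hence d = 2543.

2543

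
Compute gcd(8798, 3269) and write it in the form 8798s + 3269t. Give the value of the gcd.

Apply Euclid's algorithm to 8798 and 3269:
8798 = 2×3269 + 2260
3269 = 1×2260 + 1009
2260 = 2×1009 + 242
1009 = 4×242 + 41
242 = 5×41 + 37
41 = 1×37 + 4
37 = 9×4 + 1
4 = 4×1 + 0
gcd(8798, 3269) = 1.
Back-substituting:
1 = 37 − 9·4
1 = −9·41 + 10·37
1 = 10·242 − 59·41
1 = −59·1009 + 246·242
1 = 246·2260 − 551·1009
1 = −551·3269 + 797·2260
1 = 797·8798 − 2145·3269
So 1 = (797)·8798 + (-2145)·3269.

1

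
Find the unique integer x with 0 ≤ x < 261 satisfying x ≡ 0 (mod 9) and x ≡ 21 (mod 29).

108

Write x = 0 + 9·k. Then 9·k ≡ 21 − 0 ≡ 21 (mod 29).
Need 9⁻¹ mod 29. Extended Euclid on (29, 9):
29 = 3×9 + 2
9 = 4×2 + 1
2 = 2×1 + 0
Back-substitute:
1 = 9 − 4·2
1 = −4·29 + 13·9
9⁻¹ ≡ 13 (mod 29), so k ≡ 13·21 ≡ 12 (mod 29).
x = 0 + 9·12 = 108.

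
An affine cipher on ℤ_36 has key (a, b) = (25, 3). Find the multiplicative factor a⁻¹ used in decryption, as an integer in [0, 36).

13

Run Euclid on (36, 25):
36 = 1·25 + 11
25 = 2·11 + 3
11 = 3·3 + 2
3 = 1·2 + 1
2 = 2·1 + 0
Since gcd(25, 36) = 1, back-substitute to write 1 as a combination:
1 = 3 − 2
1 = −11 + 4·3
1 = 4·25 − 9·11
1 = −9·36 + 13·25
So 25·13 ≡ 1 (mod 36).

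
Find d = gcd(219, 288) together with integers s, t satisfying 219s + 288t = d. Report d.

3

Apply Euclid's algorithm to 288 and 219:
288 = 1·219 + 69
219 = 3·69 + 12
69 = 5·12 + 9
12 = 1·9 + 3
9 = 3·3 + 0
gcd(219, 288) = 3.
Express as a combination:
3 = 12 − 9
3 = −69 + 6·12
3 = 6·219 − 19·69
3 = −19·288 + 25·219
So 3 = (-19)·288 + (25)·219.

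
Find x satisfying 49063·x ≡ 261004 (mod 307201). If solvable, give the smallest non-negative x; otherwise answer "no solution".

173758

First find gcd(49063, 307201):
307201 = 6·49063 + 12823
49063 = 3·12823 + 10594
12823 = 1·10594 + 2229
10594 = 4·2229 + 1678
2229 = 1·1678 + 551
1678 = 3·551 + 25
551 = 22·25 + 1
25 = 25·1 + 0
gcd = 1, so a unique solution mod 307201 exists.
Back-substitute for the Bézout coefficients:
1 = 551 − 22·25
1 = −22·1678 + 67·551
1 = 67·2229 − 89·1678
1 = −89·10594 + 423·2229
1 = 423·12823 − 512·10594
1 = −512·49063 + 1959·12823
1 = 1959·307201 − 12266·49063
So 49063·(-12266) ≡ 1 (mod 307201), giving 49063⁻¹ ≡ 294935.
x ≡ 49063⁻¹·261004 ≡ 294935·261004 ≡ 173758 (mod 307201).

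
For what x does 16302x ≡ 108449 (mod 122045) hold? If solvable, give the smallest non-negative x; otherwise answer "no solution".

First find gcd(16302, 122045):
122045 = 7×16302 + 7931
16302 = 2×7931 + 440
7931 = 18×440 + 11
440 = 40×11 + 0
gcd = 11 and 11 | 108449, so solutions exist. Divide through by 11: 1482x ≡ 9859 (mod 11095).
Now find 1482⁻¹ mod 11095:
11095 = 7*1482 + 721
1482 = 2*721 + 40
721 = 18*40 + 1
40 = 40*1 + 0
Back-substitute:
1 = 721 − 18·40
1 = −18·1482 + 37·721
1 = 37·11095 − 277·1482
So 1482·(-277) ≡ 1 (mod 11095), i.e. 1482⁻¹ ≡ 10818.
Then x ≡ 10818·9859 ≡ 9522 (mod 11095); the smallest non-negative solution is x = 9522.

9522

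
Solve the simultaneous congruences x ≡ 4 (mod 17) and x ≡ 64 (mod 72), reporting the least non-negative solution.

208

Write x = 4 + 17·k. Then 17·k ≡ 64 − 4 ≡ 60 (mod 72).
Need 17⁻¹ mod 72. Extended Euclid on (72, 17):
72 = 4*17 + 4
17 = 4*4 + 1
4 = 4*1 + 0
Back-substitute:
1 = 17 − 4·4
1 = −4·72 + 17·17
17⁻¹ ≡ 17 (mod 72), so k ≡ 17·60 ≡ 12 (mod 72).
x = 4 + 17·12 = 208.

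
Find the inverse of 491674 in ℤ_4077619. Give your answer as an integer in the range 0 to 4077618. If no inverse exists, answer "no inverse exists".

2856400

gcd(4077619, 491674) by repeated division:
4077619 = 8*491674 + 144227
491674 = 3*144227 + 58993
144227 = 2*58993 + 26241
58993 = 2*26241 + 6511
26241 = 4*6511 + 197
6511 = 33*197 + 10
197 = 19*10 + 7
10 = 1*7 + 3
7 = 2*3 + 1
3 = 3*1 + 0
Since gcd(491674, 4077619) = 1, back-substitute to write 1 as a combination:
1 = 7 − 2·3
1 = −2·10 + 3·7
1 = 3·197 − 59·10
1 = −59·6511 + 1950·197
1 = 1950·26241 − 7859·6511
1 = −7859·58993 + 17668·26241
1 = 17668·144227 − 43195·58993
1 = −43195·491674 + 147253·144227
1 = 147253·4077619 − 1221219·491674
So 491674·(-1221219) ≡ 1 (mod 4077619), and -1221219 ≡ 2856400 (mod 4077619).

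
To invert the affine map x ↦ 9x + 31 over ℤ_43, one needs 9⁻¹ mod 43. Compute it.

24

Apply the Euclidean algorithm to 43 and 9:
43 = 4·9 + 7
9 = 1·7 + 2
7 = 3·2 + 1
2 = 2·1 + 0
The gcd is 1. Working backward:
1 = 7 − 3·2
1 = −3·9 + 4·7
1 = 4·43 − 19·9
So 9·(-19) ≡ 1 (mod 43), and -19 ≡ 24 (mod 43).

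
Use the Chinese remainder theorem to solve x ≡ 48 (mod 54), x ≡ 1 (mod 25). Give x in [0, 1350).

Write x = 48 + 54·k. Then 54·k ≡ 1 − 48 ≡ 3 (mod 25).
Need 54⁻¹ mod 25. Extended Euclid on (25, 4):
25 = 6·4 + 1
4 = 4·1 + 0
Back-substitute:
1 = 25 − 6·4
54⁻¹ ≡ 19 (mod 25), so k ≡ 19·3 ≡ 7 (mod 25).
x = 48 + 54·7 = 426.

426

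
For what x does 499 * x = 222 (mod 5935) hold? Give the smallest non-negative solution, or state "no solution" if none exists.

1618

First find gcd(499, 5935):
5935 = 11·499 + 446
499 = 1·446 + 53
446 = 8·53 + 22
53 = 2·22 + 9
22 = 2·9 + 4
9 = 2·4 + 1
4 = 4·1 + 0
gcd = 1, so a unique solution mod 5935 exists.
Back-substitute for the Bézout coefficients:
1 = 9 − 2·4
1 = −2·22 + 5·9
1 = 5·53 − 12·22
1 = −12·446 + 101·53
1 = 101·499 − 113·446
1 = −113·5935 + 1344·499
So 499·(1344) ≡ 1 (mod 5935), giving 499⁻¹ ≡ 1344.
x ≡ 499⁻¹·222 ≡ 1344·222 ≡ 1618 (mod 5935).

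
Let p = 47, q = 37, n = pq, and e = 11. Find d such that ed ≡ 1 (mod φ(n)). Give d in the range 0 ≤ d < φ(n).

φ(n) = (p−1)(q−1) = 46·36 = 1656.
Need d with 11·d ≡ 1 (mod 1656). Apply the extended Euclidean algorithm:
1656 = 150×11 + 6
11 = 1×6 + 5
6 = 1×5 + 1
5 = 5×1 + 0
Back-substitute:
1 = 6 − 5
1 = −11 + 2·6
1 = 2·1656 − 301·11
So 11·(-301) ≡ 1 (mod 1656), hence d ≡ -301 ≡ 1355 (mod 1656).

1355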